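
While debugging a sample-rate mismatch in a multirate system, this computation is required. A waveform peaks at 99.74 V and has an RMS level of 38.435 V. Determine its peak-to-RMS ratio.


Crest factor is the ratio of peak to RMS:
CF = V_peak / V_rms
   = 99.74 / 38.435
   = 2.595

2.595


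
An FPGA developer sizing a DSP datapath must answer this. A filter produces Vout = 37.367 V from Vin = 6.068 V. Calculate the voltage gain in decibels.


Voltage gain in dB:
G = 20 * log10(Vout / Vin)
  = 20 * log10(37.367 / 6.068)
  = 20 * log10(6.158042)
  = 20 * 0.789443
  = 15.79 dB

15.79 dB


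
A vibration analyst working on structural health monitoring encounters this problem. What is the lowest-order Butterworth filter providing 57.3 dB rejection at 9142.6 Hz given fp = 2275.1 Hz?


Butterworth filter order formula:
n = log10(10^(A/10) - 1) / (2 * log10(f_stop/f_pass))
10^(57.3/10) - 1 = 537030.7964
f_stop/f_pass = 9142.6 / 2275.1 = 4.0185
n = 4.7428 -> ceil = 5

5


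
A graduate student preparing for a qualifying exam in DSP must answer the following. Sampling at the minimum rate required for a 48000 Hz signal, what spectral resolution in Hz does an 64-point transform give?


Step 1 — Nyquist sampling rate:
fs = 2 * fmax = 2 * 48000 = 96000 Hz

Step 2 — DFT bin spacing:
df = fs / N = 96000 / 64 = 1500.0 Hz

1500.0 Hz


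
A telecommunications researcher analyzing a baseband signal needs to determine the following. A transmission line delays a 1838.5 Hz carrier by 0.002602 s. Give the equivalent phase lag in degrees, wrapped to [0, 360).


Phase shift from frequency and time delay:
phi = 360 * f * t_delay
    = 360 * 1838.5 * 0.002602
    = 1722.16 degrees
    mod 360 = 282.16 degrees

282.16 degrees


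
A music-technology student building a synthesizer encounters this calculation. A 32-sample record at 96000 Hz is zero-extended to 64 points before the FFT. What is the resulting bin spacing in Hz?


Frequency resolution after zero-padding:
N_padded = 32 * 2 = 64
df = fs / N_padded
   = 96000 / 64
   = 1500.0 Hz

1500.0 Hz


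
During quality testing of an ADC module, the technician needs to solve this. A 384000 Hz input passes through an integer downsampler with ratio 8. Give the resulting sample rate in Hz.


Decimation reduces the sample rate:
fs_out = fs_in / M
       = 384000 / 8
       = 48000.0 Hz

48000.0 Hz


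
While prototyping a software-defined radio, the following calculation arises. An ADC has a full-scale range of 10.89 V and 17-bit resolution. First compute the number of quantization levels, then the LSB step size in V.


Step 1 — number of quantization levels:
L = 2^N = 2^17 = 131072

Step 2 — LSB step size:
delta = Vfs / L
      = 10.89 / 131072
      = 8.308e-05 V

Levels = 131072; step size = 8.308e-05 V


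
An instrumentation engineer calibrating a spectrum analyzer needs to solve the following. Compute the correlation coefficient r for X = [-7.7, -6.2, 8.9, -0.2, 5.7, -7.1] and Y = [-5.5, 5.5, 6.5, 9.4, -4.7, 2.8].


Pearson correlation coefficient (population):
r = cov(X,Y) / (std(X) * std(Y))
Mean X = -1.1, Mean Y = 2.3333
Cov(X,Y) = 5.491667
Std(X) = 6.488708, Std(Y) = 5.603174
r = 0.151

0.151


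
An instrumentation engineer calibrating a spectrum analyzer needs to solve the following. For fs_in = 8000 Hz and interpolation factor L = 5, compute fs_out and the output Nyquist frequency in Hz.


Step 1 — output sample rate after interpolation by L:
fs_out = L * fs_in = 5 * 8000 = 40000 Hz

Step 2 — Nyquist frequency of the output stream:
f_Nyq = fs_out / 2 = 40000 / 2 = 20000.0 Hz

fs_out = 40000 Hz; f_Nyquist = 20000.0 Hz


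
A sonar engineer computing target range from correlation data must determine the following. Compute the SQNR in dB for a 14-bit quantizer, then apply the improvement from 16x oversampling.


Step 1 — baseline SQNR at Nyquist:
SQNR_base = 6.02*N + 1.76
          = 6.02*14 + 1.76
          = 86.04 dB

Step 2 — oversampling processing gain:
G = 10*log10(OSR) = 10*log10(16) = 12.04 dB

Step 3 — total:
SQNR_total = 86.04 + 12.04 = 98.08 dB

Base SQNR = 86.04 dB; oversampled SQNR = 98.08 dB


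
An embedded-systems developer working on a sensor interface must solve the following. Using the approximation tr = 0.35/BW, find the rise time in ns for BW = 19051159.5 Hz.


Rise time from bandwidth relationship:
tr = 0.35 / BW
   = 0.35 / 19051159.5
   = 1.83715852e-08 s
   = 18.3716 ns

18.3716 ns


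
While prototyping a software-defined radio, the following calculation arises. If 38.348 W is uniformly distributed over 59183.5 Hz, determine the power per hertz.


Power spectral density:
PSD = P / BW
    = 38.348 / 59183.5
    = 0.00064795 W/Hz

0.00064795 W/Hz


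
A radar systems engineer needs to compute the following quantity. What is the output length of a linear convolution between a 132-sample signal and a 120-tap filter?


Linear convolution output length:
L = N + M - 1
  = 132 + 120 - 1
  = 251 samples

251


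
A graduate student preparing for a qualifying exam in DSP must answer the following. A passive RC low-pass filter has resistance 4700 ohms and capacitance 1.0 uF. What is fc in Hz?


Cutoff frequency of a first-order RC filter:
fc = 1 / (2 * pi * R * C)
C = 1.0 uF = 1e-06 F
fc = 1 / (2 * pi * 4700 * 1e-06)
   = 1 / 0.029530970943744
   = 33.862754 Hz

33.862754 Hz


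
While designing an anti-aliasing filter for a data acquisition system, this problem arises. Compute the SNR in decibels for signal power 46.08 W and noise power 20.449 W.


SNR in decibels:
SNR = 10 * log10(Ps / Pn)
    = 10 * log10(46.08 / 20.449)
    = 10 * log10(2.2534)
    = 10 * 0.3528
    = 3.53 dB

3.53 dB


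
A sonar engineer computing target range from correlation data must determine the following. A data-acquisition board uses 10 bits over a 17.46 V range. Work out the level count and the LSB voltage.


Step 1 — number of quantization levels:
L = 2^N = 2^10 = 1024

Step 2 — LSB step size:
delta = Vfs / L
      = 17.46 / 1024
      = 0.01705078 V

Levels = 1024; step size = 0.01705078 V


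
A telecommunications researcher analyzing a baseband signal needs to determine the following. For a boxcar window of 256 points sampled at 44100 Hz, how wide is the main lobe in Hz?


Main lobe width for a rectangular window:
Width = 2 * fs / N
      = 2 * 44100 / 256
      = 88200 / 256
      = 344.531 Hz

344.531 Hz


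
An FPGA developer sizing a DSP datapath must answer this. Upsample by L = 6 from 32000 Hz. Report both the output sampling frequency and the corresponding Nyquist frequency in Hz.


Step 1 — output sample rate after interpolation by L:
fs_out = L * fs_in = 6 * 32000 = 192000 Hz

Step 2 — Nyquist frequency of the output stream:
f_Nyq = fs_out / 2 = 192000 / 2 = 96000.0 Hz

fs_out = 192000 Hz; f_Nyquist = 96000.0 Hz


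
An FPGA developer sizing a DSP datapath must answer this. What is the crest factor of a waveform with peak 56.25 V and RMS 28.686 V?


Crest factor is the ratio of peak to RMS:
CF = V_peak / V_rms
   = 56.25 / 28.686
   = 1.9609

1.9609


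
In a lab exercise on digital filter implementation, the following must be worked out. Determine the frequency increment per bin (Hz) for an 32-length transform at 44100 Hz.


DFT frequency resolution:
df = fs / N
   = 44100 / 32
   = 1378.125 Hz

1378.125 Hz


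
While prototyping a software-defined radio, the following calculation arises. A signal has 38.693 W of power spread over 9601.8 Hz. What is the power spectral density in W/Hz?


Power spectral density:
PSD = P / BW
    = 38.693 / 9601.8
    = 0.00402977 W/Hz

0.00402977 W/Hz


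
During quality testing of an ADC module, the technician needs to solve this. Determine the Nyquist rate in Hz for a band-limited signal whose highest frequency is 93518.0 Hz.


The Nyquist rate is twice the maximum frequency component.
fs_min = 2 * fmax
      = 2 * 93518.0
      = 187036.0 Hz

187036.0


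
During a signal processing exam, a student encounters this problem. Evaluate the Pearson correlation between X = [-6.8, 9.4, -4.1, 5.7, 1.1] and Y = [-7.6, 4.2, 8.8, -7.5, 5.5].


Pearson correlation coefficient (population):
r = cov(X,Y) / (std(X) * std(Y))
Mean X = 1.06, Mean Y = 0.68
Cov(X,Y) = 2.9552
Std(X) = 5.991527, Std(Y) = 6.885172
r = 0.0716

0.0716


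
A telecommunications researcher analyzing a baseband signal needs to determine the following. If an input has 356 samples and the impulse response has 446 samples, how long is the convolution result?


Linear convolution output length:
L = N + M - 1
  = 356 + 446 - 1
  = 801 samples

801


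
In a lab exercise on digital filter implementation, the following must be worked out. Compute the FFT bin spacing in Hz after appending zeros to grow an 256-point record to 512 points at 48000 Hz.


Frequency resolution after zero-padding:
N_padded = 256 * 2 = 512
df = fs / N_padded
   = 48000 / 512
   = 93.75 Hz

93.75 Hz


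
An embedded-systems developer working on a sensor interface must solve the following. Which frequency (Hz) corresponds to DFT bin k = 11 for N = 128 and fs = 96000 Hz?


Frequency of DFT bin k:
f_k = k * fs / N
    = 11 * 96000 / 128
    = 1056000 / 128
    = 8250.0 Hz

8250.0 Hz


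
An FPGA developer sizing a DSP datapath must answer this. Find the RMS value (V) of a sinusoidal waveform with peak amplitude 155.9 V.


RMS voltage for a sinusoidal waveform:
V_rms = V_peak / sqrt(2)
      = 155.9 / 1.414214
      = 110.238 V

110.238 V


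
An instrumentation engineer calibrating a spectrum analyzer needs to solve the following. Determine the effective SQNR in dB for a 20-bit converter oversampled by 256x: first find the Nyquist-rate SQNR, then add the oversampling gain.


Step 1 — baseline SQNR at Nyquist:
SQNR_base = 6.02*N + 1.76
          = 6.02*20 + 1.76
          = 122.16 dB

Step 2 — oversampling processing gain:
G = 10*log10(OSR) = 10*log10(256) = 24.08 dB

Step 3 — total:
SQNR_total = 122.16 + 24.08 = 146.24 dB

Base SQNR = 122.16 dB; oversampled SQNR = 146.24 dB


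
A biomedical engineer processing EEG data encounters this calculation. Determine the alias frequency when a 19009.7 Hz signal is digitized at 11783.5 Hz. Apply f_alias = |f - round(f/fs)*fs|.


Compute the nearest integer multiple of fs to the signal:
n = round(19009.7 / 11783.5) = 2
f_alias = |19009.7 - 2 * 11783.5|
        = |19009.7 - 23567.0|
        = 4557.3 Hz

4557.3


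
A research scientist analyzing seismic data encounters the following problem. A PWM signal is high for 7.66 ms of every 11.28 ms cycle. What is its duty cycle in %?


Duty cycle as a percentage:
DC = (t_on / T) * 100
   = (7.66 / 11.28) * 100
   = 0.679078 * 100
   = 67.91 %

67.91 %


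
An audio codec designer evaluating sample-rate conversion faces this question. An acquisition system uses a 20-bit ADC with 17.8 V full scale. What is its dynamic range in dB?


Dynamic range from full-scale to LSB:
V_min = V_max / 2^bits = 17.8 / 2^20
DR = 20 * log10(V_max / V_min)
   = 20 * log10(2^20)
   = 20 * 20 * log10(2)
   = 120.41 dB

120.41 dB


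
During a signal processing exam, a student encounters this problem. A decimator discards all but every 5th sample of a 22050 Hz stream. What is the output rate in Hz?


Decimation reduces the sample rate:
fs_out = fs_in / M
       = 22050 / 5
       = 4410.0 Hz

4410.0 Hz


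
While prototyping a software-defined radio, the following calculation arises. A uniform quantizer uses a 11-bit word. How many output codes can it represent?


Number of quantization levels = 2^N
= 2^11
= 2048

2048


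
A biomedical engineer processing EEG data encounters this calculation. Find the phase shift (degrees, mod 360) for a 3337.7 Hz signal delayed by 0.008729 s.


Phase shift from frequency and time delay:
phi = 360 * f * t_delay
    = 360 * 3337.7 * 0.008729
    = 10488.52 degrees
    mod 360 = 48.52 degrees

48.52 degrees


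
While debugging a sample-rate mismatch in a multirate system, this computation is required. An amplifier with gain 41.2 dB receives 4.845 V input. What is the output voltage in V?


Output voltage from dB gain:
V_out = V_in * 10^(gain_dB / 20)
      = 4.845 * 10^(41.2 / 20)
      = 4.845 * 114.815362
      = 556.2804 V

556.2804 V


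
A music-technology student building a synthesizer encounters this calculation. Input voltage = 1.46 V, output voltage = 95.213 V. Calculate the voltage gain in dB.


Voltage gain in dB:
G = 20 * log10(Vout / Vin)
  = 20 * log10(95.213 / 1.46)
  = 20 * log10(65.214384)
  = 20 * 1.814343
  = 36.29 dB

36.29 dB


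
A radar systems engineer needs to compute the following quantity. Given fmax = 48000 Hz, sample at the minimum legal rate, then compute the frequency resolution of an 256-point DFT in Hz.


Step 1 — Nyquist sampling rate:
fs = 2 * fmax = 2 * 48000 = 96000 Hz

Step 2 — DFT bin spacing:
df = fs / N = 96000 / 256 = 375.0 Hz

375.0 Hz


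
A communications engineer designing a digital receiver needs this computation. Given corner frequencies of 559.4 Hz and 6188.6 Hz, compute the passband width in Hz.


Bandwidth is the difference of -3dB frequencies:
BW = f_high - f_low
   = 6188.6 - 559.4
   = 5629.2 Hz

5629.2 Hz


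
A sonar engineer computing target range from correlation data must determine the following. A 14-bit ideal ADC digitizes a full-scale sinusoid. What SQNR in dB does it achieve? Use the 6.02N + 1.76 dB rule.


Theoretical SNR for a full-scale sinusoid:
SNR = 6.02 * N + 1.76
    = 6.02 * 14 + 1.76
    = 84.28 + 1.76
    = 86.04 dB

86.04 dB


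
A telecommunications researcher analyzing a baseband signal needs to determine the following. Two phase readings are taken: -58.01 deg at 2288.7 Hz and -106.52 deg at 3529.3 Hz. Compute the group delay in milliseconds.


Group delay from phase difference:
tau = -d(phi)/d(omega)
d(phi) = -48.51 deg = -0.846659 rad
d(omega) = 2*pi*(3529.3 - 2288.7) = 7794.9197 rad/s
tau = -(-0.846659) / 7794.9197
    = 0.1086 ms

0.1086 ms


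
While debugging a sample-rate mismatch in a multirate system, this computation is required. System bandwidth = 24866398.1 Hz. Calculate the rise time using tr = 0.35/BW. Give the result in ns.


Rise time from bandwidth relationship:
tr = 0.35 / BW
   = 0.35 / 24866398.1
   = 1.407521904e-08 s
   = 14.0752 ns

14.0752 ns


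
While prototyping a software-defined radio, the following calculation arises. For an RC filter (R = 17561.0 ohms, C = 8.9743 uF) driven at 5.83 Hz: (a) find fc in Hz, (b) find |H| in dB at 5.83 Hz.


Step 1 — cutoff frequency:
fc = 1 / (2*pi*R*C)
C = 8.9743 uF = 8.9743e-06 F
fc = 1 / (2*pi*17561.0*8.9743e-06)
   = 1.00988 Hz

Step 2 — magnitude at f = 5.83 Hz:
|H(f)| = 1 / sqrt(1 + (f/fc)^2)
f/fc = 5.83 / 1.00988 = 5.772963
|H| = 1 / sqrt(1 + 33.327102) = 0.1706795
|H|_dB = 20*log10(0.1706795) = -15.36 dB

fc = 1.00988 Hz; |H(5.83 Hz)| = -15.36 dB


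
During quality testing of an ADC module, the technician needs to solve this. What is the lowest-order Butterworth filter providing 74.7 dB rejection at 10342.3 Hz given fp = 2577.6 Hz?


Butterworth filter order formula:
n = log10(10^(A/10) - 1) / (2 * log10(f_stop/f_pass))
10^(74.7/10) - 1 = 29512091.2667
f_stop/f_pass = 10342.3 / 2577.6 = 4.0124
n = 6.1899 -> ceil = 7

7


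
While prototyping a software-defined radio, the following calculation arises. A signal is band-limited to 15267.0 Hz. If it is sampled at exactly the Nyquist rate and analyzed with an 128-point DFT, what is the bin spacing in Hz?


Step 1 — Nyquist sampling rate:
fs = 2 * fmax = 2 * 15267.0 = 30534.0 Hz

Step 2 — DFT bin spacing:
df = fs / N = 30534.0 / 128 = 238.5469 Hz

238.5469 Hz


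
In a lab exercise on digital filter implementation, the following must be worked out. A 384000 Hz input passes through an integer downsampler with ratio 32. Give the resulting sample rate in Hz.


Decimation reduces the sample rate:
fs_out = fs_in / M
       = 384000 / 32
       = 12000.0 Hz

12000.0 Hz


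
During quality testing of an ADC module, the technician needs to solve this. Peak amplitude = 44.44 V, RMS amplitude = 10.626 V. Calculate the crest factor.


Crest factor is the ratio of peak to RMS:
CF = V_peak / V_rms
   = 44.44 / 10.626
   = 4.1822

4.1822


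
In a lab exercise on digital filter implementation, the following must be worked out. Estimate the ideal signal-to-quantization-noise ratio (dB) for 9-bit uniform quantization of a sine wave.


Theoretical SNR for a full-scale sinusoid:
SNR = 6.02 * N + 1.76
    = 6.02 * 9 + 1.76
    = 54.18 + 1.76
    = 55.94 dB

55.94 dB


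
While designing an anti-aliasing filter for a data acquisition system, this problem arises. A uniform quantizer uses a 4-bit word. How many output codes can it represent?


Number of quantization levels = 2^N
= 2^4
= 16

16


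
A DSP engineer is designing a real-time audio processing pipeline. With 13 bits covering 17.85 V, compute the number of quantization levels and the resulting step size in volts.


Step 1 — number of quantization levels:
L = 2^N = 2^13 = 8192

Step 2 — LSB step size:
delta = Vfs / L
      = 17.85 / 8192
      = 0.00217896 V

Levels = 8192; step size = 0.00217896 V


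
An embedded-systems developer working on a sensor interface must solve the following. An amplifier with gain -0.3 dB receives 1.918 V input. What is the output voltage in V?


Output voltage from dB gain:
V_out = V_in * 10^(gain_dB / 20)
      = 1.918 * 10^(-0.3 / 20)
      = 1.918 * 0.966051
      = 1.8529 V

1.8529 V


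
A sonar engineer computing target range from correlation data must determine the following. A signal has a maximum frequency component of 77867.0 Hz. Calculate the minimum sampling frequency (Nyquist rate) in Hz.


The Nyquist rate is twice the maximum frequency component.
fs_min = 2 * fmax
      = 2 * 77867.0
      = 155734.0 Hz

155734.0


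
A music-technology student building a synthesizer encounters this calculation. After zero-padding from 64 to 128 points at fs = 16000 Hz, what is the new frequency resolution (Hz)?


Frequency resolution after zero-padding:
N_padded = 64 * 2 = 128
df = fs / N_padded
   = 16000 / 128
   = 125.0 Hz

125.0 Hz


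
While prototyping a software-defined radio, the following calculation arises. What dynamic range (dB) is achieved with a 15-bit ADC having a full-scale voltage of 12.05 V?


Dynamic range from full-scale to LSB:
V_min = V_max / 2^bits = 12.05 / 2^15
DR = 20 * log10(V_max / V_min)
   = 20 * log10(2^15)
   = 20 * 15 * log10(2)
   = 90.31 dB

90.31 dB


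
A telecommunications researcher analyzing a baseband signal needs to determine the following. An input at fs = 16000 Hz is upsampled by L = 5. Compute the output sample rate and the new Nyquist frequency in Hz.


Step 1 — output sample rate after interpolation by L:
fs_out = L * fs_in = 5 * 16000 = 80000 Hz

Step 2 — Nyquist frequency of the output stream:
f_Nyq = fs_out / 2 = 80000 / 2 = 40000.0 Hz

fs_out = 80000 Hz; f_Nyquist = 40000.0 Hz


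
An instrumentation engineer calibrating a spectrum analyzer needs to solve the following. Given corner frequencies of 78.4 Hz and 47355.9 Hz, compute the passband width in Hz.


Bandwidth is the difference of -3dB frequencies:
BW = f_high - f_low
   = 47355.9 - 78.4
   = 47277.5 Hz

47277.5 Hz


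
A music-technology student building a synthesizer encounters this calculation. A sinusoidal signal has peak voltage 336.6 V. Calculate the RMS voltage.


RMS voltage for a sinusoidal waveform:
V_rms = V_peak / sqrt(2)
      = 336.6 / 1.414214
      = 238.012 V

238.012 V


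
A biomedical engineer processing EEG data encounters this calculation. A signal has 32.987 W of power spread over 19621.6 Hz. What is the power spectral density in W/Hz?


Power spectral density:
PSD = P / BW
    = 32.987 / 19621.6
    = 0.00168116 W/Hz

0.00168116 W/Hz


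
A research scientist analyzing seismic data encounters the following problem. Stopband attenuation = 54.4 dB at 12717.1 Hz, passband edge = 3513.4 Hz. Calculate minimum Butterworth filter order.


Butterworth filter order formula:
n = log10(10^(A/10) - 1) / (2 * log10(f_stop/f_pass))
10^(54.4/10) - 1 = 275421.8703
f_stop/f_pass = 12717.1 / 3513.4 = 3.6196
n = 4.8688 -> ceil = 5

5


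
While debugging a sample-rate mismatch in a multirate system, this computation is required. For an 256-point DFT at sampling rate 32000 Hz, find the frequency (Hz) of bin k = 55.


Frequency of DFT bin k:
f_k = k * fs / N
    = 55 * 32000 / 256
    = 1760000 / 256
    = 6875.0 Hz

6875.0 Hz


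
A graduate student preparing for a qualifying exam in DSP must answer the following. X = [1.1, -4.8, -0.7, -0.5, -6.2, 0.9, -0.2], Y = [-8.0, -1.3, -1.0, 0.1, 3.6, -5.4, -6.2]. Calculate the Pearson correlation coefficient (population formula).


Pearson correlation coefficient (population):
r = cov(X,Y) / (std(X) * std(Y))
Mean X = -1.4857, Mean Y = -2.6
Cov(X,Y) = -7.841429
Std(X) = 2.641119, Std(Y) = 3.778511
r = -0.7858

-0.7858


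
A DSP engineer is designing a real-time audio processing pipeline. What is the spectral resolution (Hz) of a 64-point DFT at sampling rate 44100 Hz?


DFT frequency resolution:
df = fs / N
   = 44100 / 64
   = 689.0625 Hz

689.0625 Hz


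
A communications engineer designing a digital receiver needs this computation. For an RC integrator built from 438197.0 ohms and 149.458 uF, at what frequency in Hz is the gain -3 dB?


Cutoff frequency of a first-order RC filter:
fc = 1 / (2 * pi * R * C)
C = 149.458 uF = 0.000149458 F
fc = 1 / (2 * pi * 438197.0 * 0.000149458)
   = 1 / 411.49866886751
   = 0.00243 Hz

0.00243 Hz


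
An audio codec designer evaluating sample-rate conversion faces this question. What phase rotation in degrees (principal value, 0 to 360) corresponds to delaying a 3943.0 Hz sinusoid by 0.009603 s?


Phase shift from frequency and time delay:
phi = 360 * f * t_delay
    = 360 * 3943.0 * 0.009603
    = 13631.27 degrees
    mod 360 = 311.27 degrees

311.27 degrees


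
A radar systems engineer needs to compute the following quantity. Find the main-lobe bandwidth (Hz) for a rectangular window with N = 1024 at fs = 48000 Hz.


Main lobe width for a rectangular window:
Width = 2 * fs / N
      = 2 * 48000 / 1024
      = 96000 / 1024
      = 93.75 Hz

93.75 Hz


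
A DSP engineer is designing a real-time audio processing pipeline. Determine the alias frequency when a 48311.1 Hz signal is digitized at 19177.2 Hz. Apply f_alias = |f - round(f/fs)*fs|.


Compute the nearest integer multiple of fs to the signal:
n = round(48311.1 / 19177.2) = 3
f_alias = |48311.1 - 3 * 19177.2|
        = |48311.1 - 57531.6|
        = 9220.5 Hz

9220.5


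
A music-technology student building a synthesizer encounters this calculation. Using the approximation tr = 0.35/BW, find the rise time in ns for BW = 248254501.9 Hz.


Rise time from bandwidth relationship:
tr = 0.35 / BW
   = 0.35 / 248254501.9
   = 1.409843517e-09 s
   = 1.4098 ns

1.4098 ns


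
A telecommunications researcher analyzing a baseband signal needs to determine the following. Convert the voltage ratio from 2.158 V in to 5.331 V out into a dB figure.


Voltage gain in dB:
G = 20 * log10(Vout / Vin)
  = 20 * log10(5.331 / 2.158)
  = 20 * log10(2.470343)
  = 20 * 0.392757
  = 7.86 dB

7.86 dB


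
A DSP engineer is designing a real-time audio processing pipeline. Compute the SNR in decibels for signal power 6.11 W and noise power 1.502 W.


SNR in decibels:
SNR = 10 * log10(Ps / Pn)
    = 10 * log10(6.11 / 1.502)
    = 10 * log10(4.0679)
    = 10 * 0.6094
    = 6.09 dB

6.09 dB


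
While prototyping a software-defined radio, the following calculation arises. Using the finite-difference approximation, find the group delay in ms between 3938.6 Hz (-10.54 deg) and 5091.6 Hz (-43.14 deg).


Group delay from phase difference:
tau = -d(phi)/d(omega)
d(phi) = -32.6 deg = -0.568977 rad
d(omega) = 2*pi*(5091.6 - 3938.6) = 7244.5127 rad/s
tau = -(-0.568977) / 7244.5127
    = 0.0785 ms

0.0785 ms


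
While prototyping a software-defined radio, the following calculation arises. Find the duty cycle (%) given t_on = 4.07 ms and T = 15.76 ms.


Duty cycle as a percentage:
DC = (t_on / T) * 100
   = (4.07 / 15.76) * 100
   = 0.258249 * 100
   = 25.82 %

25.82 %


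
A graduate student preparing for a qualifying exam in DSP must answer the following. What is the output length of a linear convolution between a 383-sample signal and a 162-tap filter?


Linear convolution output length:
L = N + M - 1
  = 383 + 162 - 1
  = 544 samples

544


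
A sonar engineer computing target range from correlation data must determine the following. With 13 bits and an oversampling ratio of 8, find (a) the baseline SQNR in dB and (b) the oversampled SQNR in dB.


Step 1 — baseline SQNR at Nyquist:
SQNR_base = 6.02*N + 1.76
          = 6.02*13 + 1.76
          = 80.02 dB

Step 2 — oversampling processing gain:
G = 10*log10(OSR) = 10*log10(8) = 9.03 dB

Step 3 — total:
SQNR_total = 80.02 + 9.03 = 89.05 dB

Base SQNR = 80.02 dB; oversampled SQNR = 89.05 dB


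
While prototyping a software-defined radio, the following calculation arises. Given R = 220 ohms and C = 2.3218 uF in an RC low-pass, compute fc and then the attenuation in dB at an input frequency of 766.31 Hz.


Step 1 — cutoff frequency:
fc = 1 / (2*pi*R*C)
C = 2.3218 uF = 2.3218e-06 F
fc = 1 / (2*pi*220*2.3218e-06)
   = 311.582 Hz

Step 2 — magnitude at f = 766.31 Hz:
|H(f)| = 1 / sqrt(1 + (f/fc)^2)
f/fc = 766.31 / 311.582 = 2.459417
|H| = 1 / sqrt(1 + 6.048732) = 0.3766557
|H|_dB = 20*log10(0.3766557) = -8.48 dB

fc = 311.582 Hz; |H(766.31 Hz)| = -8.48 dB


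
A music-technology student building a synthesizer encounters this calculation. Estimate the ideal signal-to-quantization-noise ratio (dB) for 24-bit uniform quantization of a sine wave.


Theoretical SNR for a full-scale sinusoid:
SNR = 6.02 * N + 1.76
    = 6.02 * 24 + 1.76
    = 144.48 + 1.76
    = 146.24 dB

146.24 dB


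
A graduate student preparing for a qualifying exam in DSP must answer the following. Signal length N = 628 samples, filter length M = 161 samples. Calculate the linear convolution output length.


Linear convolution output length:
L = N + M - 1
  = 628 + 161 - 1
  = 788 samples

788


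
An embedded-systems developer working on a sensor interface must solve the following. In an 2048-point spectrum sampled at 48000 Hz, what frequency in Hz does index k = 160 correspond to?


Frequency of DFT bin k:
f_k = k * fs / N
    = 160 * 48000 / 2048
    = 7680000 / 2048
    = 3750.0 Hz

3750.0 Hz


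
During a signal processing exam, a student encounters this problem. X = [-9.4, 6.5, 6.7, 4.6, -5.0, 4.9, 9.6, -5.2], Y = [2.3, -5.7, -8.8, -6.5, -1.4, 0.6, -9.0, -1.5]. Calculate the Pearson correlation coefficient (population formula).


Pearson correlation coefficient (population):
r = cov(X,Y) / (std(X) * std(Y))
Mean X = 1.5875, Mean Y = -3.75
Cov(X,Y) = -21.070625
Std(X) = 6.56419, Std(Y) = 4.039493
r = -0.7946

-0.7946


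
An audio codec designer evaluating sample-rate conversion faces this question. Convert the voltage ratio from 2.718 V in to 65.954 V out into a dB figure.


Voltage gain in dB:
G = 20 * log10(Vout / Vin)
  = 20 * log10(65.954 / 2.718)
  = 20 * log10(24.265636)
  = 20 * 1.384992
  = 27.7 dB

27.7 dB


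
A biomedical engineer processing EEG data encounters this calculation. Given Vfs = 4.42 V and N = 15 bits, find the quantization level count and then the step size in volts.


Step 1 — number of quantization levels:
L = 2^N = 2^15 = 32768

Step 2 — LSB step size:
delta = Vfs / L
      = 4.42 / 32768
      = 0.00013489 V

Levels = 32768; step size = 0.00013489 V


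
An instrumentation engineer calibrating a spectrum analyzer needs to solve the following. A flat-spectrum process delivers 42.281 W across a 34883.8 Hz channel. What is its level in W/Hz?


Power spectral density:
PSD = P / BW
    = 42.281 / 34883.8
    = 0.00121205 W/Hz

0.00121205 W/Hz


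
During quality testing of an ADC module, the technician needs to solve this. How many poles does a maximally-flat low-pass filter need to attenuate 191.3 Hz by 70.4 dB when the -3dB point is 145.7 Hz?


Butterworth filter order formula:
n = log10(10^(A/10) - 1) / (2 * log10(f_stop/f_pass))
10^(70.4/10) - 1 = 10964780.9614
f_stop/f_pass = 191.3 / 145.7 = 1.313
n = 29.7661 -> ceil = 30

30


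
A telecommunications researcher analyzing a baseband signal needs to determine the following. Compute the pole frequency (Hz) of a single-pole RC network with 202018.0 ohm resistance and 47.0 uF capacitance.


Cutoff frequency of a first-order RC filter:
fc = 1 / (2 * pi * R * C)
C = 47.0 uF = 4.7e-05 F
fc = 1 / (2 * pi * 202018.0 * 4.7e-05)
   = 1 / 59.657876881133
   = 0.016762 Hz

0.016762 Hz


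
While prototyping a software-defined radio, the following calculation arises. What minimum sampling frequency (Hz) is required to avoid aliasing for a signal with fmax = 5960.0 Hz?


The Nyquist rate is twice the maximum frequency component.
fs_min = 2 * fmax
      = 2 * 5960.0
      = 11920.0 Hz

11920.0


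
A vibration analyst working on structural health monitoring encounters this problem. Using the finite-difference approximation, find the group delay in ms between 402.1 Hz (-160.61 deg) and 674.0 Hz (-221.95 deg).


Group delay from phase difference:
tau = -d(phi)/d(omega)
d(phi) = -61.34 deg = -1.070585 rad
d(omega) = 2*pi*(674.0 - 402.1) = 1708.3981 rad/s
tau = -(-1.070585) / 1708.3981
    = 0.6267 ms

0.6267 ms


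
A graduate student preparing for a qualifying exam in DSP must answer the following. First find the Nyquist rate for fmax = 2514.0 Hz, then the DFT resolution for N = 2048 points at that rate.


Step 1 — Nyquist sampling rate:
fs = 2 * fmax = 2 * 2514.0 = 5028.0 Hz

Step 2 — DFT bin spacing:
df = fs / N = 5028.0 / 2048 = 2.4551 Hz

2.4551 Hz


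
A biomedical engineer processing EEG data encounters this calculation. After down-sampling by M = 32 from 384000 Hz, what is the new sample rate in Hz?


Decimation reduces the sample rate:
fs_out = fs_in / M
       = 384000 / 32
       = 12000.0 Hz

12000.0 Hz


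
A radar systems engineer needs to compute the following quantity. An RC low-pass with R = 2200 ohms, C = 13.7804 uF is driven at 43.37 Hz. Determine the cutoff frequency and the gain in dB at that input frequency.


Step 1 — cutoff frequency:
fc = 1 / (2*pi*R*C)
C = 13.7804 uF = 1.37804e-05 F
fc = 1 / (2*pi*2200*1.37804e-05)
   = 5.24971 Hz

Step 2 — magnitude at f = 43.37 Hz:
|H(f)| = 1 / sqrt(1 + (f/fc)^2)
f/fc = 43.37 / 5.24971 = 8.261409
|H| = 1 / sqrt(1 + 68.250879) = 0.1201676
|H|_dB = 20*log10(0.1201676) = -18.4 dB

fc = 5.24971 Hz; |H(43.37 Hz)| = -18.4 dB


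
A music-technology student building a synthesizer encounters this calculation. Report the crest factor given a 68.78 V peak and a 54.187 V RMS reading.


Crest factor is the ratio of peak to RMS:
CF = V_peak / V_rms
   = 68.78 / 54.187
   = 1.2693

1.2693


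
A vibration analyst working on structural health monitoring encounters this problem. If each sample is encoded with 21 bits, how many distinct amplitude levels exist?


Number of quantization levels = 2^N
= 2^21
= 2097152

2097152


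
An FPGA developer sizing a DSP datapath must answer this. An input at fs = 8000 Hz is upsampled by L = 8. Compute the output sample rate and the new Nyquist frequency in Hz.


Step 1 — output sample rate after interpolation by L:
fs_out = L * fs_in = 8 * 8000 = 64000 Hz

Step 2 — Nyquist frequency of the output stream:
f_Nyq = fs_out / 2 = 64000 / 2 = 32000.0 Hz

fs_out = 64000 Hz; f_Nyquist = 32000.0 Hz


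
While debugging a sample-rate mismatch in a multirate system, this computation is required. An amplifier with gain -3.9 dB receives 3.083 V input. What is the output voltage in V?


Output voltage from dB gain:
V_out = V_in * 10^(gain_dB / 20)
      = 3.083 * 10^(-3.9 / 20)
      = 3.083 * 0.638263
      = 1.9678 V

1.9678 V


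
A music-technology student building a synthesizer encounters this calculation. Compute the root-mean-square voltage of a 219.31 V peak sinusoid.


RMS voltage for a sinusoidal waveform:
V_rms = V_peak / sqrt(2)
      = 219.31 / 1.414214
      = 155.076 V

155.076 V


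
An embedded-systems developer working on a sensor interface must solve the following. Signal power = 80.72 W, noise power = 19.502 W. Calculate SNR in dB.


SNR in decibels:
SNR = 10 * log10(Ps / Pn)
    = 10 * log10(80.72 / 19.502)
    = 10 * log10(4.1391)
    = 10 * 0.6169
    = 6.17 dB

6.17 dB


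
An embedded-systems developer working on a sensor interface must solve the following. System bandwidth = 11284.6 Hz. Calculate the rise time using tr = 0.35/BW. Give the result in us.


Rise time from bandwidth relationship:
tr = 0.35 / BW
   = 0.35 / 11284.6
   = 3.101572054e-05 s
   = 31.0157 us

31.0157 us


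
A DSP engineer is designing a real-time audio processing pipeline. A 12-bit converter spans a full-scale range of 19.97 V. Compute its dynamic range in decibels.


Dynamic range from full-scale to LSB:
V_min = V_max / 2^bits = 19.97 / 2^12
DR = 20 * log10(V_max / V_min)
   = 20 * log10(2^12)
   = 20 * 12 * log10(2)
   = 72.25 dB

72.25 dB


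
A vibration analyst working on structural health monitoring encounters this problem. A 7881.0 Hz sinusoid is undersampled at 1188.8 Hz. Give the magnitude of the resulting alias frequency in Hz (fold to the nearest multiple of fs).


Compute the nearest integer multiple of fs to the signal:
n = round(7881.0 / 1188.8) = 7
f_alias = |7881.0 - 7 * 1188.8|
        = |7881.0 - 8321.6|
        = 440.6 Hz

440.6


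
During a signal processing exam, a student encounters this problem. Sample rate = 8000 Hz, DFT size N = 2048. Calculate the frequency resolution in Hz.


DFT frequency resolution:
df = fs / N
   = 8000 / 2048
   = 3.9062 Hz

3.9062 Hz


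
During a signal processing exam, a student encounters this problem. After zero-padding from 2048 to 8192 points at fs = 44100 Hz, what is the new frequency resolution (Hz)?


Frequency resolution after zero-padding:
N_padded = 2048 * 4 = 8192
df = fs / N_padded
   = 44100 / 8192
   = 5.3833 Hz

5.3833 Hz


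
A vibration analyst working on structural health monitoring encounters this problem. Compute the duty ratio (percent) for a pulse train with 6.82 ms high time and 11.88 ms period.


Duty cycle as a percentage:
DC = (t_on / T) * 100
   = (6.82 / 11.88) * 100
   = 0.574074 * 100
   = 57.41 %

57.41 %


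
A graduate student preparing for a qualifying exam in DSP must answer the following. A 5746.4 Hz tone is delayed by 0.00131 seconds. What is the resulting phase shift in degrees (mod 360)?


Phase shift from frequency and time delay:
phi = 360 * f * t_delay
    = 360 * 5746.4 * 0.00131
    = 2710.0 degrees
    mod 360 = 190.0 degrees

190.0 degrees


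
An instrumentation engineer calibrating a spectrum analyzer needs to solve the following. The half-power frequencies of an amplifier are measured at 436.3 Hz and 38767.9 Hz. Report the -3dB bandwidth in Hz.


Bandwidth is the difference of -3dB frequencies:
BW = f_high - f_low
   = 38767.9 - 436.3
   = 38331.6 Hz

38331.6 Hz


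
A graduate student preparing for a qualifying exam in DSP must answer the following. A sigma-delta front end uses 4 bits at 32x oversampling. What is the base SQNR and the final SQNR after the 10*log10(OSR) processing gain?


Step 1 — baseline SQNR at Nyquist:
SQNR_base = 6.02*N + 1.76
          = 6.02*4 + 1.76
          = 25.84 dB

Step 2 — oversampling processing gain:
G = 10*log10(OSR) = 10*log10(32) = 15.05 dB

Step 3 — total:
SQNR_total = 25.84 + 15.05 = 40.89 dB

Base SQNR = 25.84 dB; oversampled SQNR = 40.89 dB


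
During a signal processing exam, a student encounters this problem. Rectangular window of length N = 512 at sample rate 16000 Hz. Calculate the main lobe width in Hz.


Main lobe width for a rectangular window:
Width = 2 * fs / N
      = 2 * 16000 / 512
      = 32000 / 512
      = 62.5 Hz

62.5 Hz


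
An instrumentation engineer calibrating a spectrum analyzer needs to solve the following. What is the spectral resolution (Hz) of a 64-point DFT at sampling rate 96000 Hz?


DFT frequency resolution:
df = fs / N
   = 96000 / 64
   = 1500.0 Hz

1500.0 Hz


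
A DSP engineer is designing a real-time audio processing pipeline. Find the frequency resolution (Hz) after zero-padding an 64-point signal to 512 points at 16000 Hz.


Frequency resolution after zero-padding:
N_padded = 64 * 8 = 512
df = fs / N_padded
   = 16000 / 512
   = 31.25 Hz

31.25 Hz


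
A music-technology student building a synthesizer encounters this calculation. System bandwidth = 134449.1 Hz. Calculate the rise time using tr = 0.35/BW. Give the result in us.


Rise time from bandwidth relationship:
tr = 0.35 / BW
   = 0.35 / 134449.1
   = 2.603215641e-06 s
   = 2.6032 us

2.6032 us


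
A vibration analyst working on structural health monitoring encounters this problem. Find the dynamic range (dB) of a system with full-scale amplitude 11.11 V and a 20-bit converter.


Dynamic range from full-scale to LSB:
V_min = V_max / 2^bits = 11.11 / 2^20
DR = 20 * log10(V_max / V_min)
   = 20 * log10(2^20)
   = 20 * 20 * log10(2)
   = 120.41 dB

120.41 dB


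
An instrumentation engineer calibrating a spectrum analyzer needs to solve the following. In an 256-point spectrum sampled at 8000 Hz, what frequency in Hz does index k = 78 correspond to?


Frequency of DFT bin k:
f_k = k * fs / N
    = 78 * 8000 / 256
    = 624000 / 256
    = 2437.5 Hz

2437.5 Hz


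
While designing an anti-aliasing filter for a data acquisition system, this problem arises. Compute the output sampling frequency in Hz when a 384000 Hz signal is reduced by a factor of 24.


Decimation reduces the sample rate:
fs_out = fs_in / M
       = 384000 / 24
       = 16000.0 Hz

16000.0 Hz


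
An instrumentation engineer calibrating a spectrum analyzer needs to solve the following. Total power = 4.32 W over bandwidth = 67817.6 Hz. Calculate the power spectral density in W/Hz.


Power spectral density:
PSD = P / BW
    = 4.32 / 67817.6
    = 6.37e-05 W/Hz

6.37e-05 W/Hz


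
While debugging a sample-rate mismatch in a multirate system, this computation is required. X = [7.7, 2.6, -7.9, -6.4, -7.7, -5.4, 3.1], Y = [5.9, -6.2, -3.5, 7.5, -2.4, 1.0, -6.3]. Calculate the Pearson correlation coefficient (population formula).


Pearson correlation coefficient (population):
r = cov(X,Y) / (std(X) * std(Y))
Mean X = -2.0, Mean Y = -0.5714
Cov(X,Y) = -0.784286
Std(X) = 5.849054, Std(Y) = 5.15356
r = -0.026

-0.026


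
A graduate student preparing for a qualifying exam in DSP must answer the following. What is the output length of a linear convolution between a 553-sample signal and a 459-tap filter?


Linear convolution output length:
L = N + M - 1
  = 553 + 459 - 1
  = 1011 samples

1011


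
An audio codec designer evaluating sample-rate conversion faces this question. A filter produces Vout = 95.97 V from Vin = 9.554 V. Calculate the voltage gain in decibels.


Voltage gain in dB:
G = 20 * log10(Vout / Vin)
  = 20 * log10(95.97 / 9.554)
  = 20 * log10(10.045007)
  = 20 * 1.00195
  = 20.04 dB

20.04 dB


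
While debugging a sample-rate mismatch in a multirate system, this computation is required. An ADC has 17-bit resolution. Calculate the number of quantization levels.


Number of quantization levels = 2^N
= 2^17
= 131072

131072


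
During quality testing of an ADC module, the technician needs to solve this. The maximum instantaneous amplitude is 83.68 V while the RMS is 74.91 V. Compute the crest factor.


Crest factor is the ratio of peak to RMS:
CF = V_peak / V_rms
   = 83.68 / 74.91
   = 1.1171

1.1171
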